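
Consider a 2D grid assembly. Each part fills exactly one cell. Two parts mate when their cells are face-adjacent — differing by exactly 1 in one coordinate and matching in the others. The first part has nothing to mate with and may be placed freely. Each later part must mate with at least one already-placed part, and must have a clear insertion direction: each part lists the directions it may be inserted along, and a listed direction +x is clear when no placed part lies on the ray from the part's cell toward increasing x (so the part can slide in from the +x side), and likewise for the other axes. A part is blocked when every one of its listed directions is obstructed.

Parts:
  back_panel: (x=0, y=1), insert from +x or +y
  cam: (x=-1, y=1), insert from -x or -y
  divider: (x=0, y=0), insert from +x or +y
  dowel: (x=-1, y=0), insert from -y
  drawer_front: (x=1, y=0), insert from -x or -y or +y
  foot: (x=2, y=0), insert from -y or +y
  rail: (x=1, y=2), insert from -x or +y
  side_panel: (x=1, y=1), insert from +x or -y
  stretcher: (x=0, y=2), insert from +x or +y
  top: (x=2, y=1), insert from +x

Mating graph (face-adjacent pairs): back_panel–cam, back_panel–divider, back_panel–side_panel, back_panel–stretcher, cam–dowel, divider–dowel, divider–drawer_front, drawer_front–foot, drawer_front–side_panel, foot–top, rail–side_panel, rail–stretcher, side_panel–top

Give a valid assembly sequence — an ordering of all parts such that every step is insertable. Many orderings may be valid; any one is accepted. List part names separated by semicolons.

1. top@(2, 1) [+x clear] — {top}
2. side_panel@(1, 1) [-y clear] — {side_panel, top}
3. back_panel@(0, 1) [+y clear] — {back_panel, side_panel, top}
4. divider@(0, 0) [+x clear] — {back_panel, divider, side_panel, top}
5. dowel@(-1, 0) [-y clear] — {back_panel, divider, dowel, side_panel, top}
6. drawer_front@(1, 0) [-y clear] — {back_panel, divider, dowel, drawer_front, side_panel, top}
7. rail@(1, 2) [-x clear] — {back_panel, divider, dowel, drawer_front, rail, side_panel, top}
8. foot@(2, 0) [-y clear] — {back_panel, divider, dowel, drawer_front, foot, rail, side_panel, top}
9. cam@(-1, 1) [-x clear] — {back_panel, cam, divider, dowel, drawer_front, foot, rail, side_panel, top}
10. stretcher@(0, 2) [+y clear] — {back_panel, cam, divider, dowel, drawer_front, foot, rail, side_panel, stretcher, top}

top; side_panel; back_panel; divider; dowel; drawer_front; rail; foot; cam; stretcher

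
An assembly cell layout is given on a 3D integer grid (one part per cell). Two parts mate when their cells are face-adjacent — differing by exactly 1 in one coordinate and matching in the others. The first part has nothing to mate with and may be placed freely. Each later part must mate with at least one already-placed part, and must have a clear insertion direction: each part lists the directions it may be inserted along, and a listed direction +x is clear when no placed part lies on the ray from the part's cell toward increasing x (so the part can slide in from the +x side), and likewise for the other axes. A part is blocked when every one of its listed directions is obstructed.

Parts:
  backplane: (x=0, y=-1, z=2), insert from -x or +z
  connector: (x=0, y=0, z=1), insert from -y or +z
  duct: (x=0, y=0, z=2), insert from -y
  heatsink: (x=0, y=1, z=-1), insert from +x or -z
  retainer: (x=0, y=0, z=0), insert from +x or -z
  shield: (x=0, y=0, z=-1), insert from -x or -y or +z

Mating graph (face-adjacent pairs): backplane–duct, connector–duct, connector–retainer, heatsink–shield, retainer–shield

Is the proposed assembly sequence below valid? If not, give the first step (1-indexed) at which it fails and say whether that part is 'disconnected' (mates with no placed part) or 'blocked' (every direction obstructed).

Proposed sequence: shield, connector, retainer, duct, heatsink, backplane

1. shield@(0, 0, -1) [-x clear] — {shield}
2. connector@(0, 0, 1) — no placed neighbour ⇒ disconnected

Invalid at step 2 (disconnected)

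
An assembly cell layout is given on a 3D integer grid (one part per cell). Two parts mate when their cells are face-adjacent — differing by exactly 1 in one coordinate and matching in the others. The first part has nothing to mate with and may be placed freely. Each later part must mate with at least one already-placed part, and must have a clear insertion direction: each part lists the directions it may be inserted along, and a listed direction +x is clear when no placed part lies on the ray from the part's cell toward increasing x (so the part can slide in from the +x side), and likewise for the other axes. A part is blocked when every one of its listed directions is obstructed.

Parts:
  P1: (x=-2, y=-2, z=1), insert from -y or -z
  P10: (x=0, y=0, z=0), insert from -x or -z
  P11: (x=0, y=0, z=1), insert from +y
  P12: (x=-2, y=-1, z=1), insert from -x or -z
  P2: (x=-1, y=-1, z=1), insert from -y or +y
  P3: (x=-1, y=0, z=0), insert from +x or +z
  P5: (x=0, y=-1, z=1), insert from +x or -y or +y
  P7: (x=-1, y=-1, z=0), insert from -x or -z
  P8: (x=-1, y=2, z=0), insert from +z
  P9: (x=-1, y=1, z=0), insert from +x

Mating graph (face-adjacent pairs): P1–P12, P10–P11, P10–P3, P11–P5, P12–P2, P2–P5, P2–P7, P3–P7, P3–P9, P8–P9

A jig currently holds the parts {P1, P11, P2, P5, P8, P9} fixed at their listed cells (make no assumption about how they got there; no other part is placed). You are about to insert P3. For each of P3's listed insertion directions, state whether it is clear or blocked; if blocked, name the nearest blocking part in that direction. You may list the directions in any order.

+x: clear; +z: clear

+x: ray from P3(-1, 0, 0) has no placed part ⇒ clear
+z: ray from P3(-1, 0, 0) has no placed part ⇒ clear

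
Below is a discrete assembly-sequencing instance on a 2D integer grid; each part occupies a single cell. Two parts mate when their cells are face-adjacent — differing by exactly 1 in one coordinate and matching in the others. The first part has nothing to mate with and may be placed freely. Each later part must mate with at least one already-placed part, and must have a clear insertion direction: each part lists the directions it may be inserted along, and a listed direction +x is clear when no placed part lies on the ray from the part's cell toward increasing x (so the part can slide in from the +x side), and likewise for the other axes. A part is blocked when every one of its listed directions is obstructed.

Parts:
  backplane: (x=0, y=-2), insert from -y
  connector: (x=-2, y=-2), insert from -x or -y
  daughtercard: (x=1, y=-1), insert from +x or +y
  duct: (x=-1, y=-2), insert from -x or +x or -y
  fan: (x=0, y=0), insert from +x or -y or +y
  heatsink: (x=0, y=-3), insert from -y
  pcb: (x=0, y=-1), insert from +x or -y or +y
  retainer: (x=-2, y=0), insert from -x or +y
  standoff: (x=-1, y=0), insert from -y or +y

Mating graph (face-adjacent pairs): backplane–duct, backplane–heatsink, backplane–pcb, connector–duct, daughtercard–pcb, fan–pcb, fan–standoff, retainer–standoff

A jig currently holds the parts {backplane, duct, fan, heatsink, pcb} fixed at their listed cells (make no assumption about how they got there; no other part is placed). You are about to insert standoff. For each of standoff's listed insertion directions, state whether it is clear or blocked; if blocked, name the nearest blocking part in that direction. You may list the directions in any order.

-y: nearest on ray is duct@(-1, -2) ⇒ blocked
+y: ray from standoff(-1, 0) has no placed part ⇒ clear

+y: clear; -y: blocked by duct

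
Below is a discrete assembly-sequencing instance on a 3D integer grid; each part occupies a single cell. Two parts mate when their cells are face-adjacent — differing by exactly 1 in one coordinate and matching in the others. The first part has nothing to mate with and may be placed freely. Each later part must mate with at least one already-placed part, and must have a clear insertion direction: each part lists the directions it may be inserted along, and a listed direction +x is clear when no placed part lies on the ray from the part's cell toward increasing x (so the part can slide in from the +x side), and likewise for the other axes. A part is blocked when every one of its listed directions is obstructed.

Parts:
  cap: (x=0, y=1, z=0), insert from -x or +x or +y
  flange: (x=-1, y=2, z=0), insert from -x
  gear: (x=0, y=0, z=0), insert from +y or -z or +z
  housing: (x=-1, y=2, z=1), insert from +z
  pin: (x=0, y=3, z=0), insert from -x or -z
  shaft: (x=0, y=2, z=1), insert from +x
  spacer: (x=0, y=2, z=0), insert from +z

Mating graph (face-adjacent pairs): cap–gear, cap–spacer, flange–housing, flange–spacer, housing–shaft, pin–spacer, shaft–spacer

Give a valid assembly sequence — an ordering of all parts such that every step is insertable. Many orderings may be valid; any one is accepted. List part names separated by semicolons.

pin; spacer; shaft; housing; flange; cap; gear

1. pin@(0, 3, 0) [-x clear] — {pin}
2. spacer@(0, 2, 0) [+z clear] — {pin, spacer}
3. shaft@(0, 2, 1) [+x clear] — {pin, shaft, spacer}
4. housing@(-1, 2, 1) [+z clear] — {housing, pin, shaft, spacer}
5. flange@(-1, 2, 0) [-x clear] — {flange, housing, pin, shaft, spacer}
6. cap@(0, 1, 0) [-x clear] — {cap, flange, housing, pin, shaft, spacer}
7. gear@(0, 0, 0) [-z clear] — {cap, flange, gear, housing, pin, shaft, spacer}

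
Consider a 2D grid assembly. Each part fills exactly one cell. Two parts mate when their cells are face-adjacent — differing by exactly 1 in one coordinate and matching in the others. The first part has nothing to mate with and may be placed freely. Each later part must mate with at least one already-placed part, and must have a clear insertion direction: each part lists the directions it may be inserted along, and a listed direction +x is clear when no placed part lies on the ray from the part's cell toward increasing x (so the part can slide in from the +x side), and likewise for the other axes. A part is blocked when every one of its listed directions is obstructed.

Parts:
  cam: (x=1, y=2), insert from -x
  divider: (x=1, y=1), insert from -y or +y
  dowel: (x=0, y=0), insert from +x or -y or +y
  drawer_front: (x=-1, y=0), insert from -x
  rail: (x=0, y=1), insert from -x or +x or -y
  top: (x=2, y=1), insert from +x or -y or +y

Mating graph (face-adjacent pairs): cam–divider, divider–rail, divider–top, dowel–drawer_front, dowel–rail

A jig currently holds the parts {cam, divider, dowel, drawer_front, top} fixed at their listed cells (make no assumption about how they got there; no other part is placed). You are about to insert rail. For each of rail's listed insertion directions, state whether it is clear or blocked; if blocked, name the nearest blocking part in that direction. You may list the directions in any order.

+x: blocked by divider; -x: clear; -y: blocked by dowel

-x: ray from rail(0, 1) has no placed part ⇒ clear
+x: nearest on ray is divider@(1, 1) ⇒ blocked
-y: nearest on ray is dowel@(0, 0) ⇒ blocked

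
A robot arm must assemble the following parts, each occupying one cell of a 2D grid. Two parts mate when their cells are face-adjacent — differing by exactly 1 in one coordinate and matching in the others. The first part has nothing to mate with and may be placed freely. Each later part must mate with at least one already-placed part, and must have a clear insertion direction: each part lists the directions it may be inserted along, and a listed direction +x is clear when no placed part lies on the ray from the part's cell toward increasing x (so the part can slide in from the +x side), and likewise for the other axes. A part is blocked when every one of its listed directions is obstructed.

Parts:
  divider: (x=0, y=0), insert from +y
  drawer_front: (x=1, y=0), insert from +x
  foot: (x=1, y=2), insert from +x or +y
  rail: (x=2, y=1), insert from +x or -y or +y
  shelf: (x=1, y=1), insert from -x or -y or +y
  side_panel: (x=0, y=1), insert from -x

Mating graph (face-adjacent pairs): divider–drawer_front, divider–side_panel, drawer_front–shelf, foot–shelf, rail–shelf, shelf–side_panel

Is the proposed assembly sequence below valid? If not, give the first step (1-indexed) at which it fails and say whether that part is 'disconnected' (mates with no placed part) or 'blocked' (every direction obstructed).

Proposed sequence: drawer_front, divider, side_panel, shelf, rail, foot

Valid

1. drawer_front@(1, 0) [+x clear] — {drawer_front}
2. divider@(0, 0) [+y clear] — {divider, drawer_front}
3. side_panel@(0, 1) [-x clear] — {divider, drawer_front, side_panel}
4. shelf@(1, 1) [+y clear] — {divider, drawer_front, shelf, side_panel}
5. rail@(2, 1) [+x clear] — {divider, drawer_front, rail, shelf, side_panel}
6. foot@(1, 2) [+x clear] — {divider, drawer_front, foot, rail, shelf, side_panel}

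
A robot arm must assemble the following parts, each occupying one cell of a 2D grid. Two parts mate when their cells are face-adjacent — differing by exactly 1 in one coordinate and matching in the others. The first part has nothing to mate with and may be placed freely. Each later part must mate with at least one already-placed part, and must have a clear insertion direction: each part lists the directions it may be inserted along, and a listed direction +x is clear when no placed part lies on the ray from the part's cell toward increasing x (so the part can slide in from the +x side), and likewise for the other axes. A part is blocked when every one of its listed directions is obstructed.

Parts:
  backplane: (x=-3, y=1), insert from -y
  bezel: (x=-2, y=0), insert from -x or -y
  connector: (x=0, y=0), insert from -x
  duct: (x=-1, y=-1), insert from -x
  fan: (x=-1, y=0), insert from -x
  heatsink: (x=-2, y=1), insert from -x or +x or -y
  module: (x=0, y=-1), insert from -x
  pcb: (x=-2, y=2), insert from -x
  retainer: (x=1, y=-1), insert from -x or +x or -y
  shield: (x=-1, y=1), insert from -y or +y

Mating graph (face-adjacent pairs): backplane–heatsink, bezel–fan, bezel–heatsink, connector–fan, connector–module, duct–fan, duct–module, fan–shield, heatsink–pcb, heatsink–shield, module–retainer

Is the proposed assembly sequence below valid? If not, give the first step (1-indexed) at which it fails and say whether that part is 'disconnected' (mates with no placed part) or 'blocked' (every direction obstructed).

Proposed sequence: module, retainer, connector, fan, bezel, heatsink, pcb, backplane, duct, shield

Valid

1. module@(0, -1) [-x clear] — {module}
2. retainer@(1, -1) [+x clear] — {module, retainer}
3. connector@(0, 0) [-x clear] — {connector, module, retainer}
4. fan@(-1, 0) [-x clear] — {connector, fan, module, retainer}
5. bezel@(-2, 0) [-x clear] — {bezel, connector, fan, module, retainer}
6. heatsink@(-2, 1) [-x clear] — {bezel, connector, fan, heatsink, module, retainer}
7. pcb@(-2, 2) [-x clear] — {bezel, connector, fan, heatsink, module, pcb, retainer}
8. backplane@(-3, 1) [-y clear] — {backplane, bezel, connector, fan, heatsink, module, pcb, retainer}
9. duct@(-1, -1) [-x clear] — {backplane, bezel, connector, duct, fan, heatsink, module, pcb, retainer}
10. shield@(-1, 1) [+y clear] — {backplane, bezel, connector, duct, fan, heatsink, module, pcb, retainer, shield}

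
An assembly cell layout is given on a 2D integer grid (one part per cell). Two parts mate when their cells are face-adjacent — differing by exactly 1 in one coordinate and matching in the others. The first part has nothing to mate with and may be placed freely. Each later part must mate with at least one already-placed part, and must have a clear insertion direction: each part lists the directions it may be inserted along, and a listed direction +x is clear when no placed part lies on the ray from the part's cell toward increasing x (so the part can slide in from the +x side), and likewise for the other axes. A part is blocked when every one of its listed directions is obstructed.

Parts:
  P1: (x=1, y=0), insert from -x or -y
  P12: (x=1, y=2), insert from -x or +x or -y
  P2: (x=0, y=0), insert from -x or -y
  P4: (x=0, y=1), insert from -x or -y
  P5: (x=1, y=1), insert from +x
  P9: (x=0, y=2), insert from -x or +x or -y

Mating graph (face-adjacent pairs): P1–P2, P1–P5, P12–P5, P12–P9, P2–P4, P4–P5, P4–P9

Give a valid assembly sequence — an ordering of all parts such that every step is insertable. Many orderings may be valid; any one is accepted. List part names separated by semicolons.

P9; P4; P12; P5; P1; P2

1. P9@(0, 2) [-x clear] — {P9}
2. P4@(0, 1) [-x clear] — {P4, P9}
3. P12@(1, 2) [+x clear] — {P12, P4, P9}
4. P5@(1, 1) [+x clear] — {P12, P4, P5, P9}
5. P1@(1, 0) [-x clear] — {P1, P12, P4, P5, P9}
6. P2@(0, 0) [-x clear] — {P1, P12, P2, P4, P5, P9}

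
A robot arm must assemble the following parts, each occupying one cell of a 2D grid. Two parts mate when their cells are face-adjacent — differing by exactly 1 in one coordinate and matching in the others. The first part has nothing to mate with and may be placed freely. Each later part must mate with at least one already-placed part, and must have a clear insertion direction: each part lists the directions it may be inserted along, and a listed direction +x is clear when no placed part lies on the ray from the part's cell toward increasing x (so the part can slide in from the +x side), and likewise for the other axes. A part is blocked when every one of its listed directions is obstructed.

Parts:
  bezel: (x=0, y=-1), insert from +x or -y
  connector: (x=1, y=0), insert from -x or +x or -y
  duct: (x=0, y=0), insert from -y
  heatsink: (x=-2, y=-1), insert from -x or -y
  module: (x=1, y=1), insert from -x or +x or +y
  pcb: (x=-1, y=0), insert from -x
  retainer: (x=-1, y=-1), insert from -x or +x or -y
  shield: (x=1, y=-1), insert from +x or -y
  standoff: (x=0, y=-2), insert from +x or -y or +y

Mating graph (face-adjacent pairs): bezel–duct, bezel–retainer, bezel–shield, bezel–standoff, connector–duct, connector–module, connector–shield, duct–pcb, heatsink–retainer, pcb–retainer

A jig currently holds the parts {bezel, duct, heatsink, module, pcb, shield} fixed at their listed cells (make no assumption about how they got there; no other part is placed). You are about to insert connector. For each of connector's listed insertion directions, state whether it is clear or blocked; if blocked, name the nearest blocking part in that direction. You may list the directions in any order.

+x: clear; -x: blocked by duct; -y: blocked by shield

-x: nearest on ray is duct@(0, 0) ⇒ blocked
+x: ray from connector(1, 0) has no placed part ⇒ clear
-y: nearest on ray is shield@(1, -1) ⇒ blocked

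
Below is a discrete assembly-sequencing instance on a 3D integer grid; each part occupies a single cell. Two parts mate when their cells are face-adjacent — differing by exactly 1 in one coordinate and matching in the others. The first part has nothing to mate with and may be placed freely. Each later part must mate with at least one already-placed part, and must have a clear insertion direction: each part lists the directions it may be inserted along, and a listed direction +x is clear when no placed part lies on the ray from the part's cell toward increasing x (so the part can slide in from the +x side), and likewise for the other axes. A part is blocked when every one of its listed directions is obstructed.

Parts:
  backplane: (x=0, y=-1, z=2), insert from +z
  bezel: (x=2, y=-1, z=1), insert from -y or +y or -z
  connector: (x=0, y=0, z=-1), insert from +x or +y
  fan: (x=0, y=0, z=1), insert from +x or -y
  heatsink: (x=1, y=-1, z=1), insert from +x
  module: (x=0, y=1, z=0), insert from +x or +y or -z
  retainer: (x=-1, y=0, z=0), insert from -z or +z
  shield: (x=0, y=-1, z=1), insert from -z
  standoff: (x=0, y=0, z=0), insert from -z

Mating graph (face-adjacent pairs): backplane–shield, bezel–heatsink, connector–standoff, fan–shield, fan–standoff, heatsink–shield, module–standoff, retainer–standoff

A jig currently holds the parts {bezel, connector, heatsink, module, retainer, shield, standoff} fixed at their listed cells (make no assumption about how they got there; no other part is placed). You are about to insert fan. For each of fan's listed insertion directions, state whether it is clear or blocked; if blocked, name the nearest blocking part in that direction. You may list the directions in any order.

+x: ray from fan(0, 0, 1) has no placed part ⇒ clear
-y: nearest on ray is shield@(0, -1, 1) ⇒ blocked

+x: clear; -y: blocked by shield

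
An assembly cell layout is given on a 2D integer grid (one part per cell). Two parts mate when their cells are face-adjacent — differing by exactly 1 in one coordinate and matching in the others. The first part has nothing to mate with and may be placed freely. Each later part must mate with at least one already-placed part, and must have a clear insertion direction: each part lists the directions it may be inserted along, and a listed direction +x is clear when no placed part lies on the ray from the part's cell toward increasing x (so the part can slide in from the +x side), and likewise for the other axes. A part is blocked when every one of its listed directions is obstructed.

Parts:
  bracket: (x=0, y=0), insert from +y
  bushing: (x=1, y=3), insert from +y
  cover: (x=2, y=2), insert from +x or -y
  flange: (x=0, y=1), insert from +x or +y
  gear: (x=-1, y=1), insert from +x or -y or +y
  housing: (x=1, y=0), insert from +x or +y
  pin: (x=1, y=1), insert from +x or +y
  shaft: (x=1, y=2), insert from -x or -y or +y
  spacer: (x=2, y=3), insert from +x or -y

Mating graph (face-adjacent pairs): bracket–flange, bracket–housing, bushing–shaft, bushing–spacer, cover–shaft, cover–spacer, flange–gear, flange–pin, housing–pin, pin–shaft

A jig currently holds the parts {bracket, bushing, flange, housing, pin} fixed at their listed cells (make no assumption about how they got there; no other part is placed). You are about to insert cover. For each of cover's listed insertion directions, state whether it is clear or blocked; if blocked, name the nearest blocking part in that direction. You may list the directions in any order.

+x: clear; -y: clear

+x: ray from cover(2, 2) has no placed part ⇒ clear
-y: ray from cover(2, 2) has no placed part ⇒ clear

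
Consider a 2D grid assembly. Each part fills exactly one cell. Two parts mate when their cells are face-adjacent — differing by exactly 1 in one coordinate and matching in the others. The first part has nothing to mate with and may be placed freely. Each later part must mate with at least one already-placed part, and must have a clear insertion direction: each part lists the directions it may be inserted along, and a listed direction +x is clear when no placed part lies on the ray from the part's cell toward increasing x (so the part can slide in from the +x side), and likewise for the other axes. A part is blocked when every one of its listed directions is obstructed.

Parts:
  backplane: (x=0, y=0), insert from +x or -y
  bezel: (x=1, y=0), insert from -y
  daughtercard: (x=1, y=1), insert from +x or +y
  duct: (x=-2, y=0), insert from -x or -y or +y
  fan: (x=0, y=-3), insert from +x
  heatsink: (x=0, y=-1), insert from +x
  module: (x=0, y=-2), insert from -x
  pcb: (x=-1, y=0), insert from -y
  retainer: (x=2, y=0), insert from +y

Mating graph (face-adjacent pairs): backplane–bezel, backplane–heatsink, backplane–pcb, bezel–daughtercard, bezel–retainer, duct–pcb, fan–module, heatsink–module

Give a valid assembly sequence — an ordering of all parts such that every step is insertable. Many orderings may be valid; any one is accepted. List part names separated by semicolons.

fan; module; heatsink; backplane; pcb; bezel; daughtercard; retainer; duct

1. fan@(0, -3) [+x clear] — {fan}
2. module@(0, -2) [-x clear] — {fan, module}
3. heatsink@(0, -1) [+x clear] — {fan, heatsink, module}
4. backplane@(0, 0) [+x clear] — {backplane, fan, heatsink, module}
5. pcb@(-1, 0) [-y clear] — {backplane, fan, heatsink, module, pcb}
6. bezel@(1, 0) [-y clear] — {backplane, bezel, fan, heatsink, module, pcb}
7. daughtercard@(1, 1) [+x clear] — {backplane, bezel, daughtercard, fan, heatsink, module, pcb}
8. retainer@(2, 0) [+y clear] — {backplane, bezel, daughtercard, fan, heatsink, module, pcb, retainer}
9. duct@(-2, 0) [-x clear] — {backplane, bezel, daughtercard, duct, fan, heatsink, module, pcb, retainer}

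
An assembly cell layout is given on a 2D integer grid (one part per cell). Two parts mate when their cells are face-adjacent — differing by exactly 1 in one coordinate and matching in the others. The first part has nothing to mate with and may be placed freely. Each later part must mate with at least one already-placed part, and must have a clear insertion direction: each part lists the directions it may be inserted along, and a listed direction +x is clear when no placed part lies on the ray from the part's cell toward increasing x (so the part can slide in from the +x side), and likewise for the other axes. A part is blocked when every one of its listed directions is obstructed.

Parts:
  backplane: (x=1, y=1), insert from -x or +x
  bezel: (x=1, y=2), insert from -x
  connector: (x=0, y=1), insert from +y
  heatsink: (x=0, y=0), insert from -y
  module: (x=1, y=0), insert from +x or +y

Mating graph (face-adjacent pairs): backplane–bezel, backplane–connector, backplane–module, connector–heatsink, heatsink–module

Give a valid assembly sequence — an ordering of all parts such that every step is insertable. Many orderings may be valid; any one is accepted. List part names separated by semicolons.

1. module@(1, 0) [+x clear] — {module}
2. backplane@(1, 1) [-x clear] — {backplane, module}
3. connector@(0, 1) [+y clear] — {backplane, connector, module}
4. bezel@(1, 2) [-x clear] — {backplane, bezel, connector, module}
5. heatsink@(0, 0) [-y clear] — {backplane, bezel, connector, heatsink, module}

module; backplane; connector; bezel; heatsink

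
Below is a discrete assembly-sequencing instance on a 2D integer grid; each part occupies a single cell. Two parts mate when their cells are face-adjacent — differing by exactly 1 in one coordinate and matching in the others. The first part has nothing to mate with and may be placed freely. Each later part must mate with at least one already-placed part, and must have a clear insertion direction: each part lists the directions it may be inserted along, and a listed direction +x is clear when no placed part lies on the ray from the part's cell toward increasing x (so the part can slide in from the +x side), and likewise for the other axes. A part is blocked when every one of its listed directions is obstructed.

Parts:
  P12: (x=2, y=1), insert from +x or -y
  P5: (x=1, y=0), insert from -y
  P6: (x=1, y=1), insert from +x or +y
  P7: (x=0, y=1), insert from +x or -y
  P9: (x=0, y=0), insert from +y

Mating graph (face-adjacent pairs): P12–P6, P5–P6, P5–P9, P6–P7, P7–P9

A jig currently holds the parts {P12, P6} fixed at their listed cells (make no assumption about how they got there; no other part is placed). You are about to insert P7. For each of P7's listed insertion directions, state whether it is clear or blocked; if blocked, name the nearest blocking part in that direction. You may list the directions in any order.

+x: nearest on ray is P6@(1, 1) ⇒ blocked
-y: ray from P7(0, 1) has no placed part ⇒ clear

+x: blocked by P6; -y: clear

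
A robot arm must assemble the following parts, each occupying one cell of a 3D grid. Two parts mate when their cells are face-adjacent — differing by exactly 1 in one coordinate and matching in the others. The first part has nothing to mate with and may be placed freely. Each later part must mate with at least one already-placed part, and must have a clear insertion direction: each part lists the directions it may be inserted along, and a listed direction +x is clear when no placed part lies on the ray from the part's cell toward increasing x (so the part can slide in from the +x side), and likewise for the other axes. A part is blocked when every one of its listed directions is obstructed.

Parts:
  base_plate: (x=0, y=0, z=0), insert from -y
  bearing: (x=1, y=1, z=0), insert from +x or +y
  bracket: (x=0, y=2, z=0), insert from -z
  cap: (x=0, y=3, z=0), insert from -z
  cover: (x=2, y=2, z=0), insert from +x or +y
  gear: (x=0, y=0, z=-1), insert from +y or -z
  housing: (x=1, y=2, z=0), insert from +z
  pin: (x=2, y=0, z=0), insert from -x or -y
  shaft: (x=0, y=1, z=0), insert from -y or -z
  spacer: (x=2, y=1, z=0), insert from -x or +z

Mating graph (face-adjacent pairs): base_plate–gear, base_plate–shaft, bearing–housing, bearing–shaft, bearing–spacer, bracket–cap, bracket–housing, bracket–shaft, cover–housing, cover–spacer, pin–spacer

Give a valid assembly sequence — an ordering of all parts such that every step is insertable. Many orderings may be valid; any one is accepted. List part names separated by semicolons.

base_plate; gear; shaft; bracket; housing; cap; bearing; spacer; cover; pin

1. base_plate@(0, 0, 0) [-y clear] — {base_plate}
2. gear@(0, 0, -1) [+y clear] — {base_plate, gear}
3. shaft@(0, 1, 0) [-z clear] — {base_plate, gear, shaft}
4. bracket@(0, 2, 0) [-z clear] — {base_plate, bracket, gear, shaft}
5. housing@(1, 2, 0) [+z clear] — {base_plate, bracket, gear, housing, shaft}
6. cap@(0, 3, 0) [-z clear] — {base_plate, bracket, cap, gear, housing, shaft}
7. bearing@(1, 1, 0) [+x clear] — {base_plate, bearing, bracket, cap, gear, housing, shaft}
8. spacer@(2, 1, 0) [+z clear] — {base_plate, bearing, bracket, cap, gear, housing, shaft, spacer}
9. cover@(2, 2, 0) [+x clear] — {base_plate, bearing, bracket, cap, cover, gear, housing, shaft, spacer}
10. pin@(2, 0, 0) [-y clear] — {base_plate, bearing, bracket, cap, cover, gear, housing, pin, shaft, spacer}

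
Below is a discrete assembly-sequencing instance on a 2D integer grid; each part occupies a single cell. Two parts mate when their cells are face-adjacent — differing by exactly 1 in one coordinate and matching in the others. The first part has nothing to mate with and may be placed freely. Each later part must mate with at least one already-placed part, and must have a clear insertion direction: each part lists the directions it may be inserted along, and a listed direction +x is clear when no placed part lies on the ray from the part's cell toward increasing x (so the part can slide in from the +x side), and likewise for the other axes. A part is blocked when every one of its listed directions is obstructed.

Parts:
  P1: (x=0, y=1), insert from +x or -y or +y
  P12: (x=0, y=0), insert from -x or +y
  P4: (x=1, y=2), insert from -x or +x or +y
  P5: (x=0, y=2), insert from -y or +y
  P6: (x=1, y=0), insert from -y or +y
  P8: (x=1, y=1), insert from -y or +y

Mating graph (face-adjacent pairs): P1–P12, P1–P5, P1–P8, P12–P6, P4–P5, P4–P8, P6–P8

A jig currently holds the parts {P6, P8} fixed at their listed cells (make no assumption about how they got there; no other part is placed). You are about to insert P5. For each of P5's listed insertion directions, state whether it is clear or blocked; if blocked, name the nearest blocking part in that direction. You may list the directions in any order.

+y: clear; -y: clear

-y: ray from P5(0, 2) has no placed part ⇒ clear
+y: ray from P5(0, 2) has no placed part ⇒ clear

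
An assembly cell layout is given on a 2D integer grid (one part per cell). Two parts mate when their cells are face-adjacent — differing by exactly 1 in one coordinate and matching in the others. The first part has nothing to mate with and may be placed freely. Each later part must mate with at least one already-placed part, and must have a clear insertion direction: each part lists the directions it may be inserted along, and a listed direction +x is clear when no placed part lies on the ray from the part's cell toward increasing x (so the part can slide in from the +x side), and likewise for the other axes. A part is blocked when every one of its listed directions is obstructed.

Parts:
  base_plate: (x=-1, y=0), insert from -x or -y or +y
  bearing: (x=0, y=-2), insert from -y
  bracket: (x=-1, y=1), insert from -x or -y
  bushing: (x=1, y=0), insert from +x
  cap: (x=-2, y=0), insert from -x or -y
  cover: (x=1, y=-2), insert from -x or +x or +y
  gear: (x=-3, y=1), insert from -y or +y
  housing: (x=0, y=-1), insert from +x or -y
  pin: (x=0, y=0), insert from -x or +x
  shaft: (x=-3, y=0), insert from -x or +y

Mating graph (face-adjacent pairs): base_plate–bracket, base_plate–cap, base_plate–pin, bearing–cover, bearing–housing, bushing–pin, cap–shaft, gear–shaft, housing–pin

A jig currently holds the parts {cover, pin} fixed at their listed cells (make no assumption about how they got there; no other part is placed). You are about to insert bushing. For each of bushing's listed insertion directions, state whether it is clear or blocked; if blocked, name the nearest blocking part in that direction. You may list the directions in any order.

+x: clear

+x: ray from bushing(1, 0) has no placed part ⇒ clear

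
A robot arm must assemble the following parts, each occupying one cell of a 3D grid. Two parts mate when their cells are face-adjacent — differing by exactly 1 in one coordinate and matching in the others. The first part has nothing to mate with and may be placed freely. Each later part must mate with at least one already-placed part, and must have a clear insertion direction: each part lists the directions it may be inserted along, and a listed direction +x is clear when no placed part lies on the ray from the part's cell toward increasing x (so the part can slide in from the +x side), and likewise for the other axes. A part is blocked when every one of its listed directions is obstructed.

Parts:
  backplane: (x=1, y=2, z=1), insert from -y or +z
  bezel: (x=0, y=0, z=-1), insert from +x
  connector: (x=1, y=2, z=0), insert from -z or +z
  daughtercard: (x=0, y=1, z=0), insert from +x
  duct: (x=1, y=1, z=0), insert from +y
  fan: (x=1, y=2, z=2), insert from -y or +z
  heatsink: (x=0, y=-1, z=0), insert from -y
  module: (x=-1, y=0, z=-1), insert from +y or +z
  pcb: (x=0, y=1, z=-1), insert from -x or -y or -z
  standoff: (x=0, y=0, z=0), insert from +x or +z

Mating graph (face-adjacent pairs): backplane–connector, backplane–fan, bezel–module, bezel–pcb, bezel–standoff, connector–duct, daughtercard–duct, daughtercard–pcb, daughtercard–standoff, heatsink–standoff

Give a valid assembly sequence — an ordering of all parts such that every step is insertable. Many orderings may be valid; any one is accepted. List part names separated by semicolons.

1. bezel@(0, 0, -1) [+x clear] — {bezel}
2. pcb@(0, 1, -1) [-x clear] — {bezel, pcb}
3. standoff@(0, 0, 0) [+x clear] — {bezel, pcb, standoff}
4. heatsink@(0, -1, 0) [-y clear] — {bezel, heatsink, pcb, standoff}
5. module@(-1, 0, -1) [+y clear] — {bezel, heatsink, module, pcb, standoff}
6. daughtercard@(0, 1, 0) [+x clear] — {bezel, daughtercard, heatsink, module, pcb, standoff}
7. duct@(1, 1, 0) [+y clear] — {bezel, daughtercard, duct, heatsink, module, pcb, standoff}
8. connector@(1, 2, 0) [-z clear] — {bezel, connector, daughtercard, duct, heatsink, module, pcb, standoff}
9. backplane@(1, 2, 1) [-y clear] — {backplane, bezel, connector, daughtercard, duct, heatsink, module, pcb, standoff}
10. fan@(1, 2, 2) [-y clear] — {backplane, bezel, connector, daughtercard, duct, fan, heatsink, module, pcb, standoff}

bezel; pcb; standoff; heatsink; module; daughtercard; duct; connector; backplane; fan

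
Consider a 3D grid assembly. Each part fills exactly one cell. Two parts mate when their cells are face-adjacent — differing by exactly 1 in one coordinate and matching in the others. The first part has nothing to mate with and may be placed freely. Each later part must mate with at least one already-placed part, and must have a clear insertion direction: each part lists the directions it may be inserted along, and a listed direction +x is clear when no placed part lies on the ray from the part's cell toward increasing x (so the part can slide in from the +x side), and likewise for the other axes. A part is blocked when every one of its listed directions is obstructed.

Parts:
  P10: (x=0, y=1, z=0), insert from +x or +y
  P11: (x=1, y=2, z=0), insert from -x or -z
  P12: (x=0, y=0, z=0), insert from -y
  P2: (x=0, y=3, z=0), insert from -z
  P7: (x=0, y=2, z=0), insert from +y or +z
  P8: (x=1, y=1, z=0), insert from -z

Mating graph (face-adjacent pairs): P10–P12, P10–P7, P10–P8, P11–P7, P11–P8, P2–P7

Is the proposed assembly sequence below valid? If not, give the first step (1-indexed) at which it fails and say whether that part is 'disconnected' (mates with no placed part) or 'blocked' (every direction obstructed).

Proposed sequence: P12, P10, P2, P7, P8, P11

Invalid at step 3 (disconnected)

1. P12@(0, 0, 0) [-y clear] — {P12}
2. P10@(0, 1, 0) [+x clear] — {P10, P12}
3. P2@(0, 3, 0) — no placed neighbour ⇒ disconnected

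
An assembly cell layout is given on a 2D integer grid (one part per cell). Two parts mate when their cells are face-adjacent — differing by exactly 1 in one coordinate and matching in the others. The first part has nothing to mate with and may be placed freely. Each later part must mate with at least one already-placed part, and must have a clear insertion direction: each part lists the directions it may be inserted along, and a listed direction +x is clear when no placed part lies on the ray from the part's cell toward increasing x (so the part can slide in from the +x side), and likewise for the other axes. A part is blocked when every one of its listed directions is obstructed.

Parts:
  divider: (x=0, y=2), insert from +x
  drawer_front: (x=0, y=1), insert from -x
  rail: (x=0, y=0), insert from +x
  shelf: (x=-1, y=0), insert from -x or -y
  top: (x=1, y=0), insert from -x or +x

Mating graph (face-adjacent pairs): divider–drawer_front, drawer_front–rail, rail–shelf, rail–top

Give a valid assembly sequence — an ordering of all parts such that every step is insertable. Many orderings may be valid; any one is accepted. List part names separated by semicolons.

1. rail@(0, 0) [+x clear] — {rail}
2. shelf@(-1, 0) [-x clear] — {rail, shelf}
3. drawer_front@(0, 1) [-x clear] — {drawer_front, rail, shelf}
4. divider@(0, 2) [+x clear] — {divider, drawer_front, rail, shelf}
5. top@(1, 0) [+x clear] — {divider, drawer_front, rail, shelf, top}

rail; shelf; drawer_front; divider; top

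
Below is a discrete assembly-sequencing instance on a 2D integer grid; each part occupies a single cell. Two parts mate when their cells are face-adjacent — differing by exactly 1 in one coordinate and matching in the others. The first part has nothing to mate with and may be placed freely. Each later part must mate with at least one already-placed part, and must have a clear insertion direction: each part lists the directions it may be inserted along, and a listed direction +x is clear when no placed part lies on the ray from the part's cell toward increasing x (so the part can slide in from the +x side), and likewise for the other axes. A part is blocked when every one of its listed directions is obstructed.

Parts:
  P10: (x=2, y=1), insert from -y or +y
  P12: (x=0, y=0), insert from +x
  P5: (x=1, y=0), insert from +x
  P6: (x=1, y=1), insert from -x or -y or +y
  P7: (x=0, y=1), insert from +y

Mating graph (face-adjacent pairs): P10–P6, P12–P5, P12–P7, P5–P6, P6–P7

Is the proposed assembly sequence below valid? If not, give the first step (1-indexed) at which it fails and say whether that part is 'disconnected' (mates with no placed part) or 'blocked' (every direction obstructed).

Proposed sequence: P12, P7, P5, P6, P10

1. P12@(0, 0) [+x clear] — {P12}
2. P7@(0, 1) [+y clear] — {P12, P7}
3. P5@(1, 0) [+x clear] — {P12, P5, P7}
4. P6@(1, 1) [+y clear] — {P12, P5, P6, P7}
5. P10@(2, 1) [-y clear] — {P10, P12, P5, P6, P7}

Valid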